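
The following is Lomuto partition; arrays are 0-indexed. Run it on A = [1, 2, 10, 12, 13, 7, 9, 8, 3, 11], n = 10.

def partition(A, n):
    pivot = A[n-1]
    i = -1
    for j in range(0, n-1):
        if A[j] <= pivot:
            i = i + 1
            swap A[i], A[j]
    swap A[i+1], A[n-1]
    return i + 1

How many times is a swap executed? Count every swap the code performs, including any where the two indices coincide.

8

pivot = A[9] = 11; i = -1
j=0: A[0]=1 ≤ 11 → i=0, swap A[0],A[0] (no change) → [1, 2, 10, 12, 13, 7, 9, 8, 3, 11]
j=1: A[1]=2 ≤ 11 → i=1, swap A[1],A[1] (no change) → [1, 2, 10, 12, 13, 7, 9, 8, 3, 11]
j=2: A[2]=10 ≤ 11 → i=2, swap A[2],A[2] (no change) → [1, 2, 10, 12, 13, 7, 9, 8, 3, 11]
j=3: A[3]=12 > 11 → no swap
j=4: A[4]=13 > 11 → no swap
j=5: A[5]=7 ≤ 11 → i=3, swap A[3],A[5] → [1, 2, 10, 7, 13, 12, 9, 8, 3, 11]
j=6: A[6]=9 ≤ 11 → i=4, swap A[4],A[6] → [1, 2, 10, 7, 9, 12, 13, 8, 3, 11]
j=7: A[7]=8 ≤ 11 → i=5, swap A[5],A[7] → [1, 2, 10, 7, 9, 8, 13, 12, 3, 11]
j=8: A[8]=3 ≤ 11 → i=6, swap A[6],A[8] → [1, 2, 10, 7, 9, 8, 3, 12, 13, 11]
final swap A[7],A[9] → [1, 2, 10, 7, 9, 8, 3, 11, 13, 12]; return 7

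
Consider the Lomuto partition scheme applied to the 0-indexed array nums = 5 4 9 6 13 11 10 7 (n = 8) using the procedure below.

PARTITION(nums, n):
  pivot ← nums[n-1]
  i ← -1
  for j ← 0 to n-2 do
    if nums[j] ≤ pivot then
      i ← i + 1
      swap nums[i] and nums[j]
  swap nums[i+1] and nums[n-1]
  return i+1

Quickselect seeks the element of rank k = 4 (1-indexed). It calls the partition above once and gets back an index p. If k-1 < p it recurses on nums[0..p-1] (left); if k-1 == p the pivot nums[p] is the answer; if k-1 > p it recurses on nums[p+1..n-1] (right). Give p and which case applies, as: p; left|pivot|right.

pivot = nums[7] = 7; i = -1
j=0: nums[0]=5 ≤ 7 → i=0, swap nums[0],nums[0] (no change) → 5 4 9 6 13 11 10 7
j=1: nums[1]=4 ≤ 7 → i=1, swap nums[1],nums[1] (no change) → 5 4 9 6 13 11 10 7
j=2: nums[2]=9 > 7 → no swap
j=3: nums[3]=6 ≤ 7 → i=2, swap nums[2],nums[3] → 5 4 6 9 13 11 10 7
j=4: nums[4]=13 > 7 → no swap
j=5: nums[5]=11 > 7 → no swap
j=6: nums[6]=10 > 7 → no swap
final swap nums[3],nums[7] → 5 4 6 7 13 11 10 9; return 3
p = 3; k-1 = 3 == 3 ⇒ pivot

3; pivot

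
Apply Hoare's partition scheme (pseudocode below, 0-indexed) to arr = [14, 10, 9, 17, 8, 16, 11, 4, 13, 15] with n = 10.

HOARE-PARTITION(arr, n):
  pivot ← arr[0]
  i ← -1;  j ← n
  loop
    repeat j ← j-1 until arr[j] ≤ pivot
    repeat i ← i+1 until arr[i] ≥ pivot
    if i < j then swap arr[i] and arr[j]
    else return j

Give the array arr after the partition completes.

pivot=14
j stops at 8 (13), i stops at 0 (14); swap ⇒ [13, 10, 9, 17, 8, 16, 11, 4, 14, 15]
j stops at 7 (4), i stops at 3 (17); swap ⇒ [13, 10, 9, 4, 8, 16, 11, 17, 14, 15]
j stops at 6 (11), i stops at 5 (16); swap ⇒ [13, 10, 9, 4, 8, 11, 16, 17, 14, 15]
j stops at 5, i stops at 6; i≥j ⇒ return 5. arr=[13, 10, 9, 4, 8, 11, 16, 17, 14, 15]

[13, 10, 9, 4, 8, 11, 16, 17, 14, 15]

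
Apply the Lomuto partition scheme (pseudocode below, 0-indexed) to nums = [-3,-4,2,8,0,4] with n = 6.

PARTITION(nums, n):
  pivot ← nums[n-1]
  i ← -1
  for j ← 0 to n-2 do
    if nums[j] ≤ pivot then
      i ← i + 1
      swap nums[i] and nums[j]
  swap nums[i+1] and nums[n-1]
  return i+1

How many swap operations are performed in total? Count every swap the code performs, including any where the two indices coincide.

5

pivot = nums[5] = 4; i = -1
j=0: nums[0]=-3 ≤ 4 → i=0, swap nums[0],nums[0] (no change) → [-3,-4,2,8,0,4]
j=1: nums[1]=-4 ≤ 4 → i=1, swap nums[1],nums[1] (no change) → [-3,-4,2,8,0,4]
j=2: nums[2]=2 ≤ 4 → i=2, swap nums[2],nums[2] (no change) → [-3,-4,2,8,0,4]
j=3: nums[3]=8 > 4 → no swap
j=4: nums[4]=0 ≤ 4 → i=3, swap nums[3],nums[4] → [-3,-4,2,0,8,4]
final swap nums[4],nums[5] → [-3,-4,2,0,4,8]; return 4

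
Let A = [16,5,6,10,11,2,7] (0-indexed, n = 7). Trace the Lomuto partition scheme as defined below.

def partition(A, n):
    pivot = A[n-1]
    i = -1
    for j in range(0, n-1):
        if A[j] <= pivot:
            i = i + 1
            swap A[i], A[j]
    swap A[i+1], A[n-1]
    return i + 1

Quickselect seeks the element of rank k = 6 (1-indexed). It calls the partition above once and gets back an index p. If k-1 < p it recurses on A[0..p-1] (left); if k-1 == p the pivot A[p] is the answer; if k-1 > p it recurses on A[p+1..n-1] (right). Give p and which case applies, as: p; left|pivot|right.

pivot=7, i=-1
j=0: 16>7, skip
j=1: 5≤7, i=0, swap(0,1) ⇒ [5,16,6,10,11,2,7]
j=2: 6≤7, i=1, swap(1,2) ⇒ [5,6,16,10,11,2,7]
j=3: 10>7, skip
j=4: 11>7, skip
j=5: 2≤7, i=2, swap(2,5) ⇒ [5,6,2,10,11,16,7]
swap(3,6) ⇒ [5,6,2,7,11,16,10]; return 3
p = 3; k-1 = 5 > 3 ⇒ right

3; right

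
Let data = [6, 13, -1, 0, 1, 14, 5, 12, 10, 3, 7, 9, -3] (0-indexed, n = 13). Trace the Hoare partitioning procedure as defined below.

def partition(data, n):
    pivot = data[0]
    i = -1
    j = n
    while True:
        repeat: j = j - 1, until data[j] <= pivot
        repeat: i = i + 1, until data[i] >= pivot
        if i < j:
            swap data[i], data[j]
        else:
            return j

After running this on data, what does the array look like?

[-3, 3, -1, 0, 1, 5, 14, 12, 10, 13, 7, 9, 6]

pivot=6
j stops at 12 (-3), i stops at 0 (6); swap ⇒ [-3, 13, -1, 0, 1, 14, 5, 12, 10, 3, 7, 9, 6]
j stops at 9 (3), i stops at 1 (13); swap ⇒ [-3, 3, -1, 0, 1, 14, 5, 12, 10, 13, 7, 9, 6]
j stops at 6 (5), i stops at 5 (14); swap ⇒ [-3, 3, -1, 0, 1, 5, 14, 12, 10, 13, 7, 9, 6]
j stops at 5, i stops at 6; i≥j ⇒ return 5. data=[-3, 3, -1, 0, 1, 5, 14, 12, 10, 13, 7, 9, 6]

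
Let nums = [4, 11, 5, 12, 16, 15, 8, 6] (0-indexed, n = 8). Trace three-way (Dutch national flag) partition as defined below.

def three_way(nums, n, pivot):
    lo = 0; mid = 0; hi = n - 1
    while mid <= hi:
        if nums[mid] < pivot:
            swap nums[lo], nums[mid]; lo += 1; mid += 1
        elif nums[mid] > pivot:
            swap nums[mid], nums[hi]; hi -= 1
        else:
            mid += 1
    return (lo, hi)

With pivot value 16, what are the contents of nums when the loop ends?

[4, 11, 5, 12, 15, 8, 6, 16]

lo=0 mid=0 hi=7
4<16: swap(0,0), lo=1 mid=1 ⇒ [4, 11, 5, 12, 16, 15, 8, 6]
11<16: swap(1,1), lo=2 mid=2 ⇒ [4, 11, 5, 12, 16, 15, 8, 6]
5<16: swap(2,2), lo=3 mid=3 ⇒ [4, 11, 5, 12, 16, 15, 8, 6]
12<16: swap(3,3), lo=4 mid=4 ⇒ [4, 11, 5, 12, 16, 15, 8, 6]
16=16: mid=5
15<16: swap(4,5), lo=5 mid=6 ⇒ [4, 11, 5, 12, 15, 16, 8, 6]
8<16: swap(5,6), lo=6 mid=7 ⇒ [4, 11, 5, 12, 15, 8, 16, 6]
6<16: swap(6,7), lo=7 mid=8 ⇒ [4, 11, 5, 12, 15, 8, 6, 16]
done. lo=7 hi=7; nums=[4, 11, 5, 12, 15, 8, 6, 16]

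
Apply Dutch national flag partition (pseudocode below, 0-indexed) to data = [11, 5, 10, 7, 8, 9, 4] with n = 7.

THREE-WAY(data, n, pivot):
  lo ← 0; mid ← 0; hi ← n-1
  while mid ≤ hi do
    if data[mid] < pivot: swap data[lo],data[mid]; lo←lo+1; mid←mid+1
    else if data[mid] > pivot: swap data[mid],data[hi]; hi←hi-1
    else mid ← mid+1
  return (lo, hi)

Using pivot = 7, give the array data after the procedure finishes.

pivot = 7; lo=0, mid=0, hi=6
data[mid]=11>7: swap data[0],data[6]; hi=5 → [4, 5, 10, 7, 8, 9, 11]
data[mid]=4<7: swap data[0],data[0]; lo=1,mid=1 → [4, 5, 10, 7, 8, 9, 11]
data[mid]=5<7: swap data[1],data[1]; lo=2,mid=2 → [4, 5, 10, 7, 8, 9, 11]
data[mid]=10>7: swap data[2],data[5]; hi=4 → [4, 5, 9, 7, 8, 10, 11]
data[mid]=9>7: swap data[2],data[4]; hi=3 → [4, 5, 8, 7, 9, 10, 11]
data[mid]=8>7: swap data[2],data[3]; hi=2 → [4, 5, 7, 8, 9, 10, 11]
data[mid]=7=7: mid=3
end: lo=2, hi=2; data = [4, 5, 7, 8, 9, 10, 11]

[4, 5, 7, 8, 9, 10, 11]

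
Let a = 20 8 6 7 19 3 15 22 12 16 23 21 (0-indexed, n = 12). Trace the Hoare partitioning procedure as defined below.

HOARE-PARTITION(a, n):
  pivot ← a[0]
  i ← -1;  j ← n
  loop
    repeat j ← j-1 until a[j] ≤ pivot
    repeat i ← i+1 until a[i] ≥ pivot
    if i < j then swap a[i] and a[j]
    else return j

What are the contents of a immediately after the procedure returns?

pivot=20
j stops at 9 (16), i stops at 0 (20); swap ⇒ 16 8 6 7 19 3 15 22 12 20 23 21
j stops at 8 (12), i stops at 7 (22); swap ⇒ 16 8 6 7 19 3 15 12 22 20 23 21
j stops at 7, i stops at 8; i≥j ⇒ return 7. a=16 8 6 7 19 3 15 12 22 20 23 21

16 8 6 7 19 3 15 12 22 20 23 21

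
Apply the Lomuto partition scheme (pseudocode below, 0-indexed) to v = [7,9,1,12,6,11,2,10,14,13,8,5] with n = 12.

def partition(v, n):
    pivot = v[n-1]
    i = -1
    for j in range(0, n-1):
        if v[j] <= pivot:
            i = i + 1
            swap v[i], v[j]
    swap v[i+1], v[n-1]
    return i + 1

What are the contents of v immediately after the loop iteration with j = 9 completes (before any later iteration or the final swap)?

pivot = v[11] = 5; i = -1
j=0: v[0]=7 > 5 → no swap
j=1: v[1]=9 > 5 → no swap
j=2: v[2]=1 ≤ 5 → i=0, swap v[0],v[2] → [1,9,7,12,6,11,2,10,14,13,8,5]
j=3: v[3]=12 > 5 → no swap
j=4: v[4]=6 > 5 → no swap
j=5: v[5]=11 > 5 → no swap
j=6: v[6]=2 ≤ 5 → i=1, swap v[1],v[6] → [1,2,7,12,6,11,9,10,14,13,8,5]
j=7: v[7]=10 > 5 → no swap
j=8: v[8]=14 > 5 → no swap
j=9: v[9]=13 > 5 → no swap
(after j=9) v = [1,2,7,12,6,11,9,10,14,13,8,5]

[1,2,7,12,6,11,9,10,14,13,8,5]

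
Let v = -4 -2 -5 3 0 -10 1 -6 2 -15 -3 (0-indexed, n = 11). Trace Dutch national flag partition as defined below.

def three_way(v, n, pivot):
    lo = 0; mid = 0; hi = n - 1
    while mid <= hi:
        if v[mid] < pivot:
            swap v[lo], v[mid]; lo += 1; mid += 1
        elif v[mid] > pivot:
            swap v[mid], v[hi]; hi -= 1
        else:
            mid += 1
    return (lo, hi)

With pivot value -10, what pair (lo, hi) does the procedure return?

lo=0 mid=0 hi=10
-4>-10: swap(0,10), hi=9 ⇒ -3 -2 -5 3 0 -10 1 -6 2 -15 -4
-3>-10: swap(0,9), hi=8 ⇒ -15 -2 -5 3 0 -10 1 -6 2 -3 -4
-15<-10: swap(0,0), lo=1 mid=1 ⇒ -15 -2 -5 3 0 -10 1 -6 2 -3 -4
-2>-10: swap(1,8), hi=7 ⇒ -15 2 -5 3 0 -10 1 -6 -2 -3 -4
2>-10: swap(1,7), hi=6 ⇒ -15 -6 -5 3 0 -10 1 2 -2 -3 -4
-6>-10: swap(1,6), hi=5 ⇒ -15 1 -5 3 0 -10 -6 2 -2 -3 -4
1>-10: swap(1,5), hi=4 ⇒ -15 -10 -5 3 0 1 -6 2 -2 -3 -4
-10=-10: mid=2
-5>-10: swap(2,4), hi=3 ⇒ -15 -10 0 3 -5 1 -6 2 -2 -3 -4
0>-10: swap(2,3), hi=2 ⇒ -15 -10 3 0 -5 1 -6 2 -2 -3 -4
3>-10: swap(2,2), hi=1 ⇒ -15 -10 3 0 -5 1 -6 2 -2 -3 -4
done. lo=1 hi=1; v=-15 -10 3 0 -5 1 -6 2 -2 -3 -4

(1, 1)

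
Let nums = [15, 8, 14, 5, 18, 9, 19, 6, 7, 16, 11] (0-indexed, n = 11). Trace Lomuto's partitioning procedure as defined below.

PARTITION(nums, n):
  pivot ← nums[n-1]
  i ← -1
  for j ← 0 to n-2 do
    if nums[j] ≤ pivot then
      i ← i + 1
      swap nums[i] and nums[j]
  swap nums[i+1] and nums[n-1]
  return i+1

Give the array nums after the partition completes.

pivot = nums[10] = 11; i = -1
j=0: nums[0]=15 > 11 → no swap
j=1: nums[1]=8 ≤ 11 → i=0, swap nums[0],nums[1] → [8, 15, 14, 5, 18, 9, 19, 6, 7, 16, 11]
j=2: nums[2]=14 > 11 → no swap
j=3: nums[3]=5 ≤ 11 → i=1, swap nums[1],nums[3] → [8, 5, 14, 15, 18, 9, 19, 6, 7, 16, 11]
j=4: nums[4]=18 > 11 → no swap
j=5: nums[5]=9 ≤ 11 → i=2, swap nums[2],nums[5] → [8, 5, 9, 15, 18, 14, 19, 6, 7, 16, 11]
j=6: nums[6]=19 > 11 → no swap
j=7: nums[7]=6 ≤ 11 → i=3, swap nums[3],nums[7] → [8, 5, 9, 6, 18, 14, 19, 15, 7, 16, 11]
j=8: nums[8]=7 ≤ 11 → i=4, swap nums[4],nums[8] → [8, 5, 9, 6, 7, 14, 19, 15, 18, 16, 11]
j=9: nums[9]=16 > 11 → no swap
final swap nums[5],nums[10] → [8, 5, 9, 6, 7, 11, 19, 15, 18, 16, 14]; return 5

[8, 5, 9, 6, 7, 11, 19, 15, 18, 16, 14]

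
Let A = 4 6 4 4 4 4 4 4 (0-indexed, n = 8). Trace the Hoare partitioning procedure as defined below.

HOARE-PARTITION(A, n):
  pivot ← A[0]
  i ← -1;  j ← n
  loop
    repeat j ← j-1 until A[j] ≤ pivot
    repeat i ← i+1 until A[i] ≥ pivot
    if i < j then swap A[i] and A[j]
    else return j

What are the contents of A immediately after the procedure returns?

pivot = A[0] = 4; i = -1, j = 8
j→7 (A[7]=4≤4), i→0 (A[0]=4≥4); i<j, swap → 4 6 4 4 4 4 4 4
j→6 (A[6]=4≤4), i→1 (A[1]=6≥4); i<j, swap → 4 4 4 4 4 4 6 4
j→5 (A[5]=4≤4), i→2 (A[2]=4≥4); i<j, swap → 4 4 4 4 4 4 6 4
j→4 (A[4]=4≤4), i→3 (A[3]=4≥4); i<j, swap → 4 4 4 4 4 4 6 4
j→3, i→4; i≥j, return j=3. A = 4 4 4 4 4 4 6 4

4 4 4 4 4 4 6 4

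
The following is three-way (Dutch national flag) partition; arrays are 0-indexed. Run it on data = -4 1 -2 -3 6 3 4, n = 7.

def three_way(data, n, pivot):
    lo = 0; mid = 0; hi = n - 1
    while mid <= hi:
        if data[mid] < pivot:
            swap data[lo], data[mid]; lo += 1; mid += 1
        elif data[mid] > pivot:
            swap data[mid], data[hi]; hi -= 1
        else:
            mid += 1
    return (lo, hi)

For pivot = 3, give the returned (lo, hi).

(4, 4)

pivot = 3; lo=0, mid=0, hi=6
data[mid]=-4<3: swap data[0],data[0]; lo=1,mid=1 → -4 1 -2 -3 6 3 4
data[mid]=1<3: swap data[1],data[1]; lo=2,mid=2 → -4 1 -2 -3 6 3 4
data[mid]=-2<3: swap data[2],data[2]; lo=3,mid=3 → -4 1 -2 -3 6 3 4
data[mid]=-3<3: swap data[3],data[3]; lo=4,mid=4 → -4 1 -2 -3 6 3 4
data[mid]=6>3: swap data[4],data[6]; hi=5 → -4 1 -2 -3 4 3 6
data[mid]=4>3: swap data[4],data[5]; hi=4 → -4 1 -2 -3 3 4 6
data[mid]=3=3: mid=5
end: lo=4, hi=4; data = -4 1 -2 -3 3 4 6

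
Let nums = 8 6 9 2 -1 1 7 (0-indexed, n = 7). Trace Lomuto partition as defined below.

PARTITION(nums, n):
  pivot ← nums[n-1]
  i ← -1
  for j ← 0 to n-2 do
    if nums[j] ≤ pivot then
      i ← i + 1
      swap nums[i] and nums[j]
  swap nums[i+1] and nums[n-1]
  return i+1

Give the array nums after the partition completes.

6 2 -1 1 7 8 9

pivot=7, i=-1
j=0: 8>7, skip
j=1: 6≤7, i=0, swap(0,1) ⇒ 6 8 9 2 -1 1 7
j=2: 9>7, skip
j=3: 2≤7, i=1, swap(1,3) ⇒ 6 2 9 8 -1 1 7
j=4: -1≤7, i=2, swap(2,4) ⇒ 6 2 -1 8 9 1 7
j=5: 1≤7, i=3, swap(3,5) ⇒ 6 2 -1 1 9 8 7
swap(4,6) ⇒ 6 2 -1 1 7 8 9; return 4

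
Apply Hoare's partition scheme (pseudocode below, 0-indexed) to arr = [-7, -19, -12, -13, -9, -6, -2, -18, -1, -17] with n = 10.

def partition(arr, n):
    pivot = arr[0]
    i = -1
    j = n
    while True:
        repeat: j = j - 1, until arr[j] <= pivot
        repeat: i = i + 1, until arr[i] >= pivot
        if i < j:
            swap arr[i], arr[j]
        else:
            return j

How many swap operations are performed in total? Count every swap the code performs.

pivot=-7
j stops at 9 (-17), i stops at 0 (-7); swap ⇒ [-17, -19, -12, -13, -9, -6, -2, -18, -1, -7]
j stops at 7 (-18), i stops at 5 (-6); swap ⇒ [-17, -19, -12, -13, -9, -18, -2, -6, -1, -7]
j stops at 5, i stops at 6; i≥j ⇒ return 5. arr=[-17, -19, -12, -13, -9, -18, -2, -6, -1, -7]

2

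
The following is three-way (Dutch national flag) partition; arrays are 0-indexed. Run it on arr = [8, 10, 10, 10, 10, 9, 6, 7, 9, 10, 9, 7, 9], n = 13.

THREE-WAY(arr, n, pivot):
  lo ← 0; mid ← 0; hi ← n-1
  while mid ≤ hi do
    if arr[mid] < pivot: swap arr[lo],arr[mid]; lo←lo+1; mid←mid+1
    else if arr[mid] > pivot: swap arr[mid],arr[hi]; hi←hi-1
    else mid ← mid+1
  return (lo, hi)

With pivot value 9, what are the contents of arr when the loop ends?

[8, 7, 6, 7, 9, 9, 9, 9, 10, 10, 10, 10, 10]

pivot = 9; lo=0, mid=0, hi=12
arr[mid]=8<9: swap arr[0],arr[0]; lo=1,mid=1 → [8, 10, 10, 10, 10, 9, 6, 7, 9, 10, 9, 7, 9]
arr[mid]=10>9: swap arr[1],arr[12]; hi=11 → [8, 9, 10, 10, 10, 9, 6, 7, 9, 10, 9, 7, 10]
arr[mid]=9=9: mid=2
arr[mid]=10>9: swap arr[2],arr[11]; hi=10 → [8, 9, 7, 10, 10, 9, 6, 7, 9, 10, 9, 10, 10]
arr[mid]=7<9: swap arr[1],arr[2]; lo=2,mid=3 → [8, 7, 9, 10, 10, 9, 6, 7, 9, 10, 9, 10, 10]
arr[mid]=10>9: swap arr[3],arr[10]; hi=9 → [8, 7, 9, 9, 10, 9, 6, 7, 9, 10, 10, 10, 10]
arr[mid]=9=9: mid=4
arr[mid]=10>9: swap arr[4],arr[9]; hi=8 → [8, 7, 9, 9, 10, 9, 6, 7, 9, 10, 10, 10, 10]
arr[mid]=10>9: swap arr[4],arr[8]; hi=7 → [8, 7, 9, 9, 9, 9, 6, 7, 10, 10, 10, 10, 10]
arr[mid]=9=9: mid=5
arr[mid]=9=9: mid=6
arr[mid]=6<9: swap arr[2],arr[6]; lo=3,mid=7 → [8, 7, 6, 9, 9, 9, 9, 7, 10, 10, 10, 10, 10]
arr[mid]=7<9: swap arr[3],arr[7]; lo=4,mid=8 → [8, 7, 6, 7, 9, 9, 9, 9, 10, 10, 10, 10, 10]
end: lo=4, hi=7; arr = [8, 7, 6, 7, 9, 9, 9, 9, 10, 10, 10, 10, 10]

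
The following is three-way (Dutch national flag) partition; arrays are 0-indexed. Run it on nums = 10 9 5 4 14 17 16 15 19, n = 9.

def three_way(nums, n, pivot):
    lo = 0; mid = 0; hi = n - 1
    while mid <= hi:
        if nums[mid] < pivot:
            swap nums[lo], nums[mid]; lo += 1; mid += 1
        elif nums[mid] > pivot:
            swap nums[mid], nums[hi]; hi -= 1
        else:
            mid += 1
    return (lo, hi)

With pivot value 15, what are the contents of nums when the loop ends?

lo=0 mid=0 hi=8
10<15: swap(0,0), lo=1 mid=1 ⇒ 10 9 5 4 14 17 16 15 19
9<15: swap(1,1), lo=2 mid=2 ⇒ 10 9 5 4 14 17 16 15 19
5<15: swap(2,2), lo=3 mid=3 ⇒ 10 9 5 4 14 17 16 15 19
4<15: swap(3,3), lo=4 mid=4 ⇒ 10 9 5 4 14 17 16 15 19
14<15: swap(4,4), lo=5 mid=5 ⇒ 10 9 5 4 14 17 16 15 19
17>15: swap(5,8), hi=7 ⇒ 10 9 5 4 14 19 16 15 17
19>15: swap(5,7), hi=6 ⇒ 10 9 5 4 14 15 16 19 17
15=15: mid=6
16>15: swap(6,6), hi=5 ⇒ 10 9 5 4 14 15 16 19 17
done. lo=5 hi=5; nums=10 9 5 4 14 15 16 19 17

10 9 5 4 14 15 16 19 17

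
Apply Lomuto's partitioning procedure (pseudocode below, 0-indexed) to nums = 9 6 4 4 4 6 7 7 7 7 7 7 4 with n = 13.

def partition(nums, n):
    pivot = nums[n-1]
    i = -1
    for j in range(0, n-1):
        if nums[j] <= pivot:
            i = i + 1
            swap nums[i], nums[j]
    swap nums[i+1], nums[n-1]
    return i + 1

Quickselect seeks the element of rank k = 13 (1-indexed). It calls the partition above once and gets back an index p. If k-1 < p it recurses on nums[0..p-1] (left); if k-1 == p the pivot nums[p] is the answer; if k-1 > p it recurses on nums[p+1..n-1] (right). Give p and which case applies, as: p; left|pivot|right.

pivot = nums[12] = 4; i = -1
j=0: nums[0]=9 > 4 → no swap
j=1: nums[1]=6 > 4 → no swap
j=2: nums[2]=4 ≤ 4 → i=0, swap nums[0],nums[2] → 4 6 9 4 4 6 7 7 7 7 7 7 4
j=3: nums[3]=4 ≤ 4 → i=1, swap nums[1],nums[3] → 4 4 9 6 4 6 7 7 7 7 7 7 4
j=4: nums[4]=4 ≤ 4 → i=2, swap nums[2],nums[4] → 4 4 4 6 9 6 7 7 7 7 7 7 4
j=5: nums[5]=6 > 4 → no swap
j=6: nums[6]=7 > 4 → no swap
j=7: nums[7]=7 > 4 → no swap
j=8: nums[8]=7 > 4 → no swap
j=9: nums[9]=7 > 4 → no swap
j=10: nums[10]=7 > 4 → no swap
j=11: nums[11]=7 > 4 → no swap
final swap nums[3],nums[12] → 4 4 4 4 9 6 7 7 7 7 7 7 6; return 3
p = 3; k-1 = 12 > 3 ⇒ right

3; right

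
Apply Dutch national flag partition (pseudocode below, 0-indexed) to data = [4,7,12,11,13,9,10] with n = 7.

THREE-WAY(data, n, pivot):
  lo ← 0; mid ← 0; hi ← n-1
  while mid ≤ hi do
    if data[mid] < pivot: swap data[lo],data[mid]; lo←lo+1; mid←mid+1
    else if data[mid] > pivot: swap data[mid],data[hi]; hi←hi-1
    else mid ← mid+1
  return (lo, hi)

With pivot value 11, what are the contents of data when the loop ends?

pivot = 11; lo=0, mid=0, hi=6
data[mid]=4<11: swap data[0],data[0]; lo=1,mid=1 → [4,7,12,11,13,9,10]
data[mid]=7<11: swap data[1],data[1]; lo=2,mid=2 → [4,7,12,11,13,9,10]
data[mid]=12>11: swap data[2],data[6]; hi=5 → [4,7,10,11,13,9,12]
data[mid]=10<11: swap data[2],data[2]; lo=3,mid=3 → [4,7,10,11,13,9,12]
data[mid]=11=11: mid=4
data[mid]=13>11: swap data[4],data[5]; hi=4 → [4,7,10,11,9,13,12]
data[mid]=9<11: swap data[3],data[4]; lo=4,mid=5 → [4,7,10,9,11,13,12]
end: lo=4, hi=4; data = [4,7,10,9,11,13,12]

[4,7,10,9,11,13,12]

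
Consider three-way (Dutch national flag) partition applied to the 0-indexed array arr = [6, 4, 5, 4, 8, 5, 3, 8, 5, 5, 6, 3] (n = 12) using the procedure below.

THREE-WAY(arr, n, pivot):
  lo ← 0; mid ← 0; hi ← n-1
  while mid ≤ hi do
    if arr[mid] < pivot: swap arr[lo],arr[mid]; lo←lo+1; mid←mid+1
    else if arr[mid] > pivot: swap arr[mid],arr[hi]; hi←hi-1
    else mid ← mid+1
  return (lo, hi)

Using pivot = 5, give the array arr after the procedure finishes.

pivot = 5; lo=0, mid=0, hi=11
arr[mid]=6>5: swap arr[0],arr[11]; hi=10 → [3, 4, 5, 4, 8, 5, 3, 8, 5, 5, 6, 6]
arr[mid]=3<5: swap arr[0],arr[0]; lo=1,mid=1 → [3, 4, 5, 4, 8, 5, 3, 8, 5, 5, 6, 6]
arr[mid]=4<5: swap arr[1],arr[1]; lo=2,mid=2 → [3, 4, 5, 4, 8, 5, 3, 8, 5, 5, 6, 6]
arr[mid]=5=5: mid=3
arr[mid]=4<5: swap arr[2],arr[3]; lo=3,mid=4 → [3, 4, 4, 5, 8, 5, 3, 8, 5, 5, 6, 6]
arr[mid]=8>5: swap arr[4],arr[10]; hi=9 → [3, 4, 4, 5, 6, 5, 3, 8, 5, 5, 8, 6]
arr[mid]=6>5: swap arr[4],arr[9]; hi=8 → [3, 4, 4, 5, 5, 5, 3, 8, 5, 6, 8, 6]
arr[mid]=5=5: mid=5
arr[mid]=5=5: mid=6
arr[mid]=3<5: swap arr[3],arr[6]; lo=4,mid=7 → [3, 4, 4, 3, 5, 5, 5, 8, 5, 6, 8, 6]
arr[mid]=8>5: swap arr[7],arr[8]; hi=7 → [3, 4, 4, 3, 5, 5, 5, 5, 8, 6, 8, 6]
arr[mid]=5=5: mid=8
end: lo=4, hi=7; arr = [3, 4, 4, 3, 5, 5, 5, 5, 8, 6, 8, 6]

[3, 4, 4, 3, 5, 5, 5, 5, 8, 6, 8, 6]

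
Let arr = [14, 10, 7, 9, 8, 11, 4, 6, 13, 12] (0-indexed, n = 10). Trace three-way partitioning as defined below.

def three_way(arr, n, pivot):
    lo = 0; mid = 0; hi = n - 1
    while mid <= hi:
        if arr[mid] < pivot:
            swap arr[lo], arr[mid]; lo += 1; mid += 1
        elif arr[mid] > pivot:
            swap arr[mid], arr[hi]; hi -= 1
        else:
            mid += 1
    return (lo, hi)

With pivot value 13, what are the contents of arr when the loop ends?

lo=0 mid=0 hi=9
14>13: swap(0,9), hi=8 ⇒ [12, 10, 7, 9, 8, 11, 4, 6, 13, 14]
12<13: swap(0,0), lo=1 mid=1 ⇒ [12, 10, 7, 9, 8, 11, 4, 6, 13, 14]
10<13: swap(1,1), lo=2 mid=2 ⇒ [12, 10, 7, 9, 8, 11, 4, 6, 13, 14]
7<13: swap(2,2), lo=3 mid=3 ⇒ [12, 10, 7, 9, 8, 11, 4, 6, 13, 14]
9<13: swap(3,3), lo=4 mid=4 ⇒ [12, 10, 7, 9, 8, 11, 4, 6, 13, 14]
8<13: swap(4,4), lo=5 mid=5 ⇒ [12, 10, 7, 9, 8, 11, 4, 6, 13, 14]
11<13: swap(5,5), lo=6 mid=6 ⇒ [12, 10, 7, 9, 8, 11, 4, 6, 13, 14]
4<13: swap(6,6), lo=7 mid=7 ⇒ [12, 10, 7, 9, 8, 11, 4, 6, 13, 14]
6<13: swap(7,7), lo=8 mid=8 ⇒ [12, 10, 7, 9, 8, 11, 4, 6, 13, 14]
13=13: mid=9
done. lo=8 hi=8; arr=[12, 10, 7, 9, 8, 11, 4, 6, 13, 14]

[12, 10, 7, 9, 8, 11, 4, 6, 13, 14]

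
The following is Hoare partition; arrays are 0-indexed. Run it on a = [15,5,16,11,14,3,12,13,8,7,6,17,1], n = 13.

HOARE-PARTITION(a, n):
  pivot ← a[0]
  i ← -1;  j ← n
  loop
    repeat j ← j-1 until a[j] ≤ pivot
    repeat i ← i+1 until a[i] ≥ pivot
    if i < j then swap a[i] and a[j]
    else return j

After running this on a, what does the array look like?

[1,5,6,11,14,3,12,13,8,7,16,17,15]

pivot = a[0] = 15; i = -1, j = 13
j→12 (a[12]=1≤15), i→0 (a[0]=15≥15); i<j, swap → [1,5,16,11,14,3,12,13,8,7,6,17,15]
j→10 (a[10]=6≤15), i→2 (a[2]=16≥15); i<j, swap → [1,5,6,11,14,3,12,13,8,7,16,17,15]
j→9, i→10; i≥j, return j=9. a = [1,5,6,11,14,3,12,13,8,7,16,17,15]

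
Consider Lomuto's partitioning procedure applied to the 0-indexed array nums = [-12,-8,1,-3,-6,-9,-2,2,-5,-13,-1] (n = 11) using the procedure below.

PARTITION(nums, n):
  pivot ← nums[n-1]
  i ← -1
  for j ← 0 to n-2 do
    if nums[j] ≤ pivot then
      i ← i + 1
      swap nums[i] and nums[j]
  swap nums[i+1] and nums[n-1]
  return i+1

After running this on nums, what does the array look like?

pivot = nums[10] = -1; i = -1
j=0: nums[0]=-12 ≤ -1 → i=0, swap nums[0],nums[0] (no change) → [-12,-8,1,-3,-6,-9,-2,2,-5,-13,-1]
j=1: nums[1]=-8 ≤ -1 → i=1, swap nums[1],nums[1] (no change) → [-12,-8,1,-3,-6,-9,-2,2,-5,-13,-1]
j=2: nums[2]=1 > -1 → no swap
j=3: nums[3]=-3 ≤ -1 → i=2, swap nums[2],nums[3] → [-12,-8,-3,1,-6,-9,-2,2,-5,-13,-1]
j=4: nums[4]=-6 ≤ -1 → i=3, swap nums[3],nums[4] → [-12,-8,-3,-6,1,-9,-2,2,-5,-13,-1]
j=5: nums[5]=-9 ≤ -1 → i=4, swap nums[4],nums[5] → [-12,-8,-3,-6,-9,1,-2,2,-5,-13,-1]
j=6: nums[6]=-2 ≤ -1 → i=5, swap nums[5],nums[6] → [-12,-8,-3,-6,-9,-2,1,2,-5,-13,-1]
j=7: nums[7]=2 > -1 → no swap
j=8: nums[8]=-5 ≤ -1 → i=6, swap nums[6],nums[8] → [-12,-8,-3,-6,-9,-2,-5,2,1,-13,-1]
j=9: nums[9]=-13 ≤ -1 → i=7, swap nums[7],nums[9] → [-12,-8,-3,-6,-9,-2,-5,-13,1,2,-1]
final swap nums[8],nums[10] → [-12,-8,-3,-6,-9,-2,-5,-13,-1,2,1]; return 8

[-12,-8,-3,-6,-9,-2,-5,-13,-1,2,1]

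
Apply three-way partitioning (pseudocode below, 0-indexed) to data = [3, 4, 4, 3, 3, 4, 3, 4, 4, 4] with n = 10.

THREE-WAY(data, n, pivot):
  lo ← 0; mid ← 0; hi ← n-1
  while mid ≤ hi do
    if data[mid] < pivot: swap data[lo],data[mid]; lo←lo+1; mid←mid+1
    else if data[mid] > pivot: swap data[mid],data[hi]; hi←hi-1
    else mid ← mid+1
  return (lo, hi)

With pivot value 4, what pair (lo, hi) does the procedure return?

lo=0 mid=0 hi=9
3<4: swap(0,0), lo=1 mid=1 ⇒ [3, 4, 4, 3, 3, 4, 3, 4, 4, 4]
4=4: mid=2
4=4: mid=3
3<4: swap(1,3), lo=2 mid=4 ⇒ [3, 3, 4, 4, 3, 4, 3, 4, 4, 4]
3<4: swap(2,4), lo=3 mid=5 ⇒ [3, 3, 3, 4, 4, 4, 3, 4, 4, 4]
4=4: mid=6
3<4: swap(3,6), lo=4 mid=7 ⇒ [3, 3, 3, 3, 4, 4, 4, 4, 4, 4]
4=4: mid=8
4=4: mid=9
4=4: mid=10
done. lo=4 hi=9; data=[3, 3, 3, 3, 4, 4, 4, 4, 4, 4]

(4, 9)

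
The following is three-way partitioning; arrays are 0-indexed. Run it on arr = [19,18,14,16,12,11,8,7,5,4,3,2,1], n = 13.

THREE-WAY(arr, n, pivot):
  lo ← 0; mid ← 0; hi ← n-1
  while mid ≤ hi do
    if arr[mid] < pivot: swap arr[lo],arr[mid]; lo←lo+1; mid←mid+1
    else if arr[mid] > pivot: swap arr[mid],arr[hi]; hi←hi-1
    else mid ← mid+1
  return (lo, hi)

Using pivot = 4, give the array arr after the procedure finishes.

lo=0 mid=0 hi=12
19>4: swap(0,12), hi=11 ⇒ [1,18,14,16,12,11,8,7,5,4,3,2,19]
1<4: swap(0,0), lo=1 mid=1 ⇒ [1,18,14,16,12,11,8,7,5,4,3,2,19]
18>4: swap(1,11), hi=10 ⇒ [1,2,14,16,12,11,8,7,5,4,3,18,19]
2<4: swap(1,1), lo=2 mid=2 ⇒ [1,2,14,16,12,11,8,7,5,4,3,18,19]
14>4: swap(2,10), hi=9 ⇒ [1,2,3,16,12,11,8,7,5,4,14,18,19]
3<4: swap(2,2), lo=3 mid=3 ⇒ [1,2,3,16,12,11,8,7,5,4,14,18,19]
16>4: swap(3,9), hi=8 ⇒ [1,2,3,4,12,11,8,7,5,16,14,18,19]
4=4: mid=4
12>4: swap(4,8), hi=7 ⇒ [1,2,3,4,5,11,8,7,12,16,14,18,19]
5>4: swap(4,7), hi=6 ⇒ [1,2,3,4,7,11,8,5,12,16,14,18,19]
7>4: swap(4,6), hi=5 ⇒ [1,2,3,4,8,11,7,5,12,16,14,18,19]
8>4: swap(4,5), hi=4 ⇒ [1,2,3,4,11,8,7,5,12,16,14,18,19]
11>4: swap(4,4), hi=3 ⇒ [1,2,3,4,11,8,7,5,12,16,14,18,19]
done. lo=3 hi=3; arr=[1,2,3,4,11,8,7,5,12,16,14,18,19]

[1,2,3,4,11,8,7,5,12,16,14,18,19]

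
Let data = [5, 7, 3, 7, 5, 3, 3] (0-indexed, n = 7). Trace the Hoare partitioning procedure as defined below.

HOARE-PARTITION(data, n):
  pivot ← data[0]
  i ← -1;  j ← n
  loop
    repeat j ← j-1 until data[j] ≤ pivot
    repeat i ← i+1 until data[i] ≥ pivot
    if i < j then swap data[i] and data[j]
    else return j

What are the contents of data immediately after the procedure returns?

[3, 3, 3, 5, 7, 7, 5]

pivot = data[0] = 5; i = -1, j = 7
j→6 (data[6]=3≤5), i→0 (data[0]=5≥5); i<j, swap → [3, 7, 3, 7, 5, 3, 5]
j→5 (data[5]=3≤5), i→1 (data[1]=7≥5); i<j, swap → [3, 3, 3, 7, 5, 7, 5]
j→4 (data[4]=5≤5), i→3 (data[3]=7≥5); i<j, swap → [3, 3, 3, 5, 7, 7, 5]
j→3, i→4; i≥j, return j=3. data = [3, 3, 3, 5, 7, 7, 5]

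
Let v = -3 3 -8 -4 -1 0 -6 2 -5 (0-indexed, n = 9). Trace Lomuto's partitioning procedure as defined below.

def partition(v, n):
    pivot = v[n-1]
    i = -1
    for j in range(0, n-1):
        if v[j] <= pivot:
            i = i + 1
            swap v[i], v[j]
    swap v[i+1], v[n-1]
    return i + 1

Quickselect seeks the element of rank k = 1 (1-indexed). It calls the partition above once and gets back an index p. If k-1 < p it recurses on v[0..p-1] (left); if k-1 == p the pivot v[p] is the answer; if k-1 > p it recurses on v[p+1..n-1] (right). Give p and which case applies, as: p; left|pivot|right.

pivot = v[8] = -5; i = -1
j=0: v[0]=-3 > -5 → no swap
j=1: v[1]=3 > -5 → no swap
j=2: v[2]=-8 ≤ -5 → i=0, swap v[0],v[2] → -8 3 -3 -4 -1 0 -6 2 -5
j=3: v[3]=-4 > -5 → no swap
j=4: v[4]=-1 > -5 → no swap
j=5: v[5]=0 > -5 → no swap
j=6: v[6]=-6 ≤ -5 → i=1, swap v[1],v[6] → -8 -6 -3 -4 -1 0 3 2 -5
j=7: v[7]=2 > -5 → no swap
final swap v[2],v[8] → -8 -6 -5 -4 -1 0 3 2 -3; return 2
p = 2; k-1 = 0 < 2 ⇒ left

2; left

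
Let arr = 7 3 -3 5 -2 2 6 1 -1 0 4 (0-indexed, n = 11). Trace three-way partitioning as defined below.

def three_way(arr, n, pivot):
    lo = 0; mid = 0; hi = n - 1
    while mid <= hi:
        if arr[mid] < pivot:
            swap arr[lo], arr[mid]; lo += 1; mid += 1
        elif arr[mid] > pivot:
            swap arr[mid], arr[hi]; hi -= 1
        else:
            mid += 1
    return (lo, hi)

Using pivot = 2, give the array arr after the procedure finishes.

pivot = 2; lo=0, mid=0, hi=10
arr[mid]=7>2: swap arr[0],arr[10]; hi=9 → 4 3 -3 5 -2 2 6 1 -1 0 7
arr[mid]=4>2: swap arr[0],arr[9]; hi=8 → 0 3 -3 5 -2 2 6 1 -1 4 7
arr[mid]=0<2: swap arr[0],arr[0]; lo=1,mid=1 → 0 3 -3 5 -2 2 6 1 -1 4 7
arr[mid]=3>2: swap arr[1],arr[8]; hi=7 → 0 -1 -3 5 -2 2 6 1 3 4 7
arr[mid]=-1<2: swap arr[1],arr[1]; lo=2,mid=2 → 0 -1 -3 5 -2 2 6 1 3 4 7
arr[mid]=-3<2: swap arr[2],arr[2]; lo=3,mid=3 → 0 -1 -3 5 -2 2 6 1 3 4 7
arr[mid]=5>2: swap arr[3],arr[7]; hi=6 → 0 -1 -3 1 -2 2 6 5 3 4 7
arr[mid]=1<2: swap arr[3],arr[3]; lo=4,mid=4 → 0 -1 -3 1 -2 2 6 5 3 4 7
arr[mid]=-2<2: swap arr[4],arr[4]; lo=5,mid=5 → 0 -1 -3 1 -2 2 6 5 3 4 7
arr[mid]=2=2: mid=6
arr[mid]=6>2: swap arr[6],arr[6]; hi=5 → 0 -1 -3 1 -2 2 6 5 3 4 7
end: lo=5, hi=5; arr = 0 -1 -3 1 -2 2 6 5 3 4 7

0 -1 -3 1 -2 2 6 5 3 4 7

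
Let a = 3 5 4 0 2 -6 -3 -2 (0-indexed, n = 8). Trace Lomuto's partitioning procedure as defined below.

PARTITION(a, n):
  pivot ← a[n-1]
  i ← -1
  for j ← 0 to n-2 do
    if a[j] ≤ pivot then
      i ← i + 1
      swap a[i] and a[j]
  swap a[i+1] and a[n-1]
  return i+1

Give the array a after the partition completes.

-6 -3 -2 0 2 3 5 4

pivot=-2, i=-1
j=0: 3>-2, skip
j=1: 5>-2, skip
j=2: 4>-2, skip
j=3: 0>-2, skip
j=4: 2>-2, skip
j=5: -6≤-2, i=0, swap(0,5) ⇒ -6 5 4 0 2 3 -3 -2
j=6: -3≤-2, i=1, swap(1,6) ⇒ -6 -3 4 0 2 3 5 -2
swap(2,7) ⇒ -6 -3 -2 0 2 3 5 4; return 2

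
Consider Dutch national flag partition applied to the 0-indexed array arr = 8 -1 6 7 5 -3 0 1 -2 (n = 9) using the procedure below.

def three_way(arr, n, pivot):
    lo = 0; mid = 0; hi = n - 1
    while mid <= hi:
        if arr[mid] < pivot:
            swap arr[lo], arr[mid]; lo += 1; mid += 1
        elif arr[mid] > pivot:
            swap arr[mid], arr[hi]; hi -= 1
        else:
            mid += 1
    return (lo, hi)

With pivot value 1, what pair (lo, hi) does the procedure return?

(4, 4)

pivot = 1; lo=0, mid=0, hi=8
arr[mid]=8>1: swap arr[0],arr[8]; hi=7 → -2 -1 6 7 5 -3 0 1 8
arr[mid]=-2<1: swap arr[0],arr[0]; lo=1,mid=1 → -2 -1 6 7 5 -3 0 1 8
arr[mid]=-1<1: swap arr[1],arr[1]; lo=2,mid=2 → -2 -1 6 7 5 -3 0 1 8
arr[mid]=6>1: swap arr[2],arr[7]; hi=6 → -2 -1 1 7 5 -3 0 6 8
arr[mid]=1=1: mid=3
arr[mid]=7>1: swap arr[3],arr[6]; hi=5 → -2 -1 1 0 5 -3 7 6 8
arr[mid]=0<1: swap arr[2],arr[3]; lo=3,mid=4 → -2 -1 0 1 5 -3 7 6 8
arr[mid]=5>1: swap arr[4],arr[5]; hi=4 → -2 -1 0 1 -3 5 7 6 8
arr[mid]=-3<1: swap arr[3],arr[4]; lo=4,mid=5 → -2 -1 0 -3 1 5 7 6 8
end: lo=4, hi=4; arr = -2 -1 0 -3 1 5 7 6 8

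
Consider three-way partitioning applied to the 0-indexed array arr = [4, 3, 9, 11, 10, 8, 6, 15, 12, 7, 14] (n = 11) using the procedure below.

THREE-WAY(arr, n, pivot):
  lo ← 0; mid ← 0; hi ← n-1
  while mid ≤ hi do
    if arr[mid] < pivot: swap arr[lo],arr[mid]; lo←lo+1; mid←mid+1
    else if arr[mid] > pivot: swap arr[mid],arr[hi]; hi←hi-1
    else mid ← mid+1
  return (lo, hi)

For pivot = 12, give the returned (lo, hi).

pivot = 12; lo=0, mid=0, hi=10
arr[mid]=4<12: swap arr[0],arr[0]; lo=1,mid=1 → [4, 3, 9, 11, 10, 8, 6, 15, 12, 7, 14]
arr[mid]=3<12: swap arr[1],arr[1]; lo=2,mid=2 → [4, 3, 9, 11, 10, 8, 6, 15, 12, 7, 14]
arr[mid]=9<12: swap arr[2],arr[2]; lo=3,mid=3 → [4, 3, 9, 11, 10, 8, 6, 15, 12, 7, 14]
arr[mid]=11<12: swap arr[3],arr[3]; lo=4,mid=4 → [4, 3, 9, 11, 10, 8, 6, 15, 12, 7, 14]
arr[mid]=10<12: swap arr[4],arr[4]; lo=5,mid=5 → [4, 3, 9, 11, 10, 8, 6, 15, 12, 7, 14]
arr[mid]=8<12: swap arr[5],arr[5]; lo=6,mid=6 → [4, 3, 9, 11, 10, 8, 6, 15, 12, 7, 14]
arr[mid]=6<12: swap arr[6],arr[6]; lo=7,mid=7 → [4, 3, 9, 11, 10, 8, 6, 15, 12, 7, 14]
arr[mid]=15>12: swap arr[7],arr[10]; hi=9 → [4, 3, 9, 11, 10, 8, 6, 14, 12, 7, 15]
arr[mid]=14>12: swap arr[7],arr[9]; hi=8 → [4, 3, 9, 11, 10, 8, 6, 7, 12, 14, 15]
arr[mid]=7<12: swap arr[7],arr[7]; lo=8,mid=8 → [4, 3, 9, 11, 10, 8, 6, 7, 12, 14, 15]
arr[mid]=12=12: mid=9
end: lo=8, hi=8; arr = [4, 3, 9, 11, 10, 8, 6, 7, 12, 14, 15]

(8, 8)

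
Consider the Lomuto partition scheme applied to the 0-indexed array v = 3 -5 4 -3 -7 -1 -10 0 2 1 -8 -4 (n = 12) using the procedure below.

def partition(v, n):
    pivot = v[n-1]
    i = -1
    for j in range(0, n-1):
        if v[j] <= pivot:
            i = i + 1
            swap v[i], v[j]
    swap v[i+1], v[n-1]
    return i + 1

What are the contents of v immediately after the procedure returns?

pivot=-4, i=-1
j=0: 3>-4, skip
j=1: -5≤-4, i=0, swap(0,1) ⇒ -5 3 4 -3 -7 -1 -10 0 2 1 -8 -4
j=2: 4>-4, skip
j=3: -3>-4, skip
j=4: -7≤-4, i=1, swap(1,4) ⇒ -5 -7 4 -3 3 -1 -10 0 2 1 -8 -4
j=5: -1>-4, skip
j=6: -10≤-4, i=2, swap(2,6) ⇒ -5 -7 -10 -3 3 -1 4 0 2 1 -8 -4
j=7: 0>-4, skip
j=8: 2>-4, skip
j=9: 1>-4, skip
j=10: -8≤-4, i=3, swap(3,10) ⇒ -5 -7 -10 -8 3 -1 4 0 2 1 -3 -4
swap(4,11) ⇒ -5 -7 -10 -8 -4 -1 4 0 2 1 -3 3; return 4

-5 -7 -10 -8 -4 -1 4 0 2 1 -3 3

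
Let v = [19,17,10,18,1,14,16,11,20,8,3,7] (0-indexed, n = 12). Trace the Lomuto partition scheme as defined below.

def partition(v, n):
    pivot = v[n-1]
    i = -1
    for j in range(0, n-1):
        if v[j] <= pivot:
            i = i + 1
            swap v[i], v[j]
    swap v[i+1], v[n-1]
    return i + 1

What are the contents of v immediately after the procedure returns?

[1,3,7,18,19,14,16,11,20,8,17,10]

pivot = v[11] = 7; i = -1
j=0: v[0]=19 > 7 → no swap
j=1: v[1]=17 > 7 → no swap
j=2: v[2]=10 > 7 → no swap
j=3: v[3]=18 > 7 → no swap
j=4: v[4]=1 ≤ 7 → i=0, swap v[0],v[4] → [1,17,10,18,19,14,16,11,20,8,3,7]
j=5: v[5]=14 > 7 → no swap
j=6: v[6]=16 > 7 → no swap
j=7: v[7]=11 > 7 → no swap
j=8: v[8]=20 > 7 → no swap
j=9: v[9]=8 > 7 → no swap
j=10: v[10]=3 ≤ 7 → i=1, swap v[1],v[10] → [1,3,10,18,19,14,16,11,20,8,17,7]
final swap v[2],v[11] → [1,3,7,18,19,14,16,11,20,8,17,10]; return 2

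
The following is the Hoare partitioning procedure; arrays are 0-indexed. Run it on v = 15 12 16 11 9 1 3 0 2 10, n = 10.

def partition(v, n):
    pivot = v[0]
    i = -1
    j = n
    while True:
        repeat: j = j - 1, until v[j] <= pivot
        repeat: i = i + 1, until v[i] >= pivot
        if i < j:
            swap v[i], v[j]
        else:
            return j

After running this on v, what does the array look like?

pivot = v[0] = 15; i = -1, j = 10
j→9 (v[9]=10≤15), i→0 (v[0]=15≥15); i<j, swap → 10 12 16 11 9 1 3 0 2 15
j→8 (v[8]=2≤15), i→2 (v[2]=16≥15); i<j, swap → 10 12 2 11 9 1 3 0 16 15
j→7, i→8; i≥j, return j=7. v = 10 12 2 11 9 1 3 0 16 15

10 12 2 11 9 1 3 0 16 15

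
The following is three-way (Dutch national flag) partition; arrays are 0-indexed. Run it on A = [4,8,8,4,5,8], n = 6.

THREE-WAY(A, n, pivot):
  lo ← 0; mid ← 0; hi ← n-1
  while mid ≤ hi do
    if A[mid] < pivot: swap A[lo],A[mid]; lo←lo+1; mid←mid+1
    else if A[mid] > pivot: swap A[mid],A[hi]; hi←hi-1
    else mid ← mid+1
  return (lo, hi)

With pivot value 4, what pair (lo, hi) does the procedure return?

lo=0 mid=0 hi=5
4=4: mid=1
8>4: swap(1,5), hi=4 ⇒ [4,8,8,4,5,8]
8>4: swap(1,4), hi=3 ⇒ [4,5,8,4,8,8]
5>4: swap(1,3), hi=2 ⇒ [4,4,8,5,8,8]
4=4: mid=2
8>4: swap(2,2), hi=1 ⇒ [4,4,8,5,8,8]
done. lo=0 hi=1; A=[4,4,8,5,8,8]

(0, 1)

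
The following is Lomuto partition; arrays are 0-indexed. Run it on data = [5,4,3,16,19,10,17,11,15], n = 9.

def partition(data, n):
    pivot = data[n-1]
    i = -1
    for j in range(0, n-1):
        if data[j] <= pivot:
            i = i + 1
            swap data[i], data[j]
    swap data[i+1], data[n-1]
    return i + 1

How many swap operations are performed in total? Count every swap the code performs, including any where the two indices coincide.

pivot=15, i=-1
j=0: 5≤15, i=0, swap(0,0) ⇒ [5,4,3,16,19,10,17,11,15]
j=1: 4≤15, i=1, swap(1,1) ⇒ [5,4,3,16,19,10,17,11,15]
j=2: 3≤15, i=2, swap(2,2) ⇒ [5,4,3,16,19,10,17,11,15]
j=3: 16>15, skip
j=4: 19>15, skip
j=5: 10≤15, i=3, swap(3,5) ⇒ [5,4,3,10,19,16,17,11,15]
j=6: 17>15, skip
j=7: 11≤15, i=4, swap(4,7) ⇒ [5,4,3,10,11,16,17,19,15]
swap(5,8) ⇒ [5,4,3,10,11,15,17,19,16]; return 5

6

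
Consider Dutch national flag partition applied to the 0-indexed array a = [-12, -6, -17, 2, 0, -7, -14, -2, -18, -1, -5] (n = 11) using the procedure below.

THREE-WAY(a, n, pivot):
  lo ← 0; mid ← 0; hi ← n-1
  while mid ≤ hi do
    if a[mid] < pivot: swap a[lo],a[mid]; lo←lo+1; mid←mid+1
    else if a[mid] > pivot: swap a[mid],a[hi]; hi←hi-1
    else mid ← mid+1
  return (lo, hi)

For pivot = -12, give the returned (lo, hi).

lo=0 mid=0 hi=10
-12=-12: mid=1
-6>-12: swap(1,10), hi=9 ⇒ [-12, -5, -17, 2, 0, -7, -14, -2, -18, -1, -6]
-5>-12: swap(1,9), hi=8 ⇒ [-12, -1, -17, 2, 0, -7, -14, -2, -18, -5, -6]
-1>-12: swap(1,8), hi=7 ⇒ [-12, -18, -17, 2, 0, -7, -14, -2, -1, -5, -6]
-18<-12: swap(0,1), lo=1 mid=2 ⇒ [-18, -12, -17, 2, 0, -7, -14, -2, -1, -5, -6]
-17<-12: swap(1,2), lo=2 mid=3 ⇒ [-18, -17, -12, 2, 0, -7, -14, -2, -1, -5, -6]
2>-12: swap(3,7), hi=6 ⇒ [-18, -17, -12, -2, 0, -7, -14, 2, -1, -5, -6]
-2>-12: swap(3,6), hi=5 ⇒ [-18, -17, -12, -14, 0, -7, -2, 2, -1, -5, -6]
-14<-12: swap(2,3), lo=3 mid=4 ⇒ [-18, -17, -14, -12, 0, -7, -2, 2, -1, -5, -6]
0>-12: swap(4,5), hi=4 ⇒ [-18, -17, -14, -12, -7, 0, -2, 2, -1, -5, -6]
-7>-12: swap(4,4), hi=3 ⇒ [-18, -17, -14, -12, -7, 0, -2, 2, -1, -5, -6]
done. lo=3 hi=3; a=[-18, -17, -14, -12, -7, 0, -2, 2, -1, -5, -6]

(3, 3)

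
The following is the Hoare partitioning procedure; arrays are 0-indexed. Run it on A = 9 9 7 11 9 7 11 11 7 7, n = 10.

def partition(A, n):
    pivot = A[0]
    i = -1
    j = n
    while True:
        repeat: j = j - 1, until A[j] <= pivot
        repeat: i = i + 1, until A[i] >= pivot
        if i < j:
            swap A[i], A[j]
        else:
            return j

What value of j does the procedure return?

4

pivot=9
j stops at 9 (7), i stops at 0 (9); swap ⇒ 7 9 7 11 9 7 11 11 7 9
j stops at 8 (7), i stops at 1 (9); swap ⇒ 7 7 7 11 9 7 11 11 9 9
j stops at 5 (7), i stops at 3 (11); swap ⇒ 7 7 7 7 9 11 11 11 9 9
j stops at 4, i stops at 4; i≥j ⇒ return 4. A=7 7 7 7 9 11 11 11 9 9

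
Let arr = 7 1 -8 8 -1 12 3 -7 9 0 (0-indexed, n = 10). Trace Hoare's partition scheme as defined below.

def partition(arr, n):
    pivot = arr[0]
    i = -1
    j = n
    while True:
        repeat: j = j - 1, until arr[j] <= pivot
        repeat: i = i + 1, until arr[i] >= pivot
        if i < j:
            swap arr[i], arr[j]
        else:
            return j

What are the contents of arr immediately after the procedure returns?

0 1 -8 -7 -1 3 12 8 9 7

pivot = arr[0] = 7; i = -1, j = 10
j→9 (arr[9]=0≤7), i→0 (arr[0]=7≥7); i<j, swap → 0 1 -8 8 -1 12 3 -7 9 7
j→7 (arr[7]=-7≤7), i→3 (arr[3]=8≥7); i<j, swap → 0 1 -8 -7 -1 12 3 8 9 7
j→6 (arr[6]=3≤7), i→5 (arr[5]=12≥7); i<j, swap → 0 1 -8 -7 -1 3 12 8 9 7
j→5, i→6; i≥j, return j=5. arr = 0 1 -8 -7 -1 3 12 8 9 7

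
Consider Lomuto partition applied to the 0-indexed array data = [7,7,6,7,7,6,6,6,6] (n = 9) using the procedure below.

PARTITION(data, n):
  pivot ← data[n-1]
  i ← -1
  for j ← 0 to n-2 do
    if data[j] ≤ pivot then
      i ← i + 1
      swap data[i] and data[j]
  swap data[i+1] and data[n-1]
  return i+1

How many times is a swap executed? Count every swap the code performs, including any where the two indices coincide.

5

pivot=6, i=-1
j=0: 7>6, skip
j=1: 7>6, skip
j=2: 6≤6, i=0, swap(0,2) ⇒ [6,7,7,7,7,6,6,6,6]
j=3: 7>6, skip
j=4: 7>6, skip
j=5: 6≤6, i=1, swap(1,5) ⇒ [6,6,7,7,7,7,6,6,6]
j=6: 6≤6, i=2, swap(2,6) ⇒ [6,6,6,7,7,7,7,6,6]
j=7: 6≤6, i=3, swap(3,7) ⇒ [6,6,6,6,7,7,7,7,6]
swap(4,8) ⇒ [6,6,6,6,6,7,7,7,7]; return 4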